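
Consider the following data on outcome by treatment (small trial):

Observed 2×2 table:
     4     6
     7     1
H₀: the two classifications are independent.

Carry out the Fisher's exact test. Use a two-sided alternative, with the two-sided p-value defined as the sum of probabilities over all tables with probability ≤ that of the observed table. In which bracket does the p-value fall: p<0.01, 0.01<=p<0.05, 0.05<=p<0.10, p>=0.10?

p-value bracket: 0.05<=p<0.10

Margins: r₁=10, r₂=8, c₁=11, c₂=7, n=18
p_obs = C(10,4)·C(8,7)/C(18,11); sum pmf over tables with pmf ≤ p_obs
p-value (two-sided) = 0.06561
→ bracket: 0.05<=p<0.10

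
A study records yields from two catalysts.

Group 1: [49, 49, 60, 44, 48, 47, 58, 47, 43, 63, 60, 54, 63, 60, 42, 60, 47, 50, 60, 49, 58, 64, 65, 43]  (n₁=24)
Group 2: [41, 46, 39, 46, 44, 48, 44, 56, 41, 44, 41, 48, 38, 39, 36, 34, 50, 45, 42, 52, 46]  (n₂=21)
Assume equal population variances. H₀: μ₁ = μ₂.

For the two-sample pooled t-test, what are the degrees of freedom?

df = n₁ + n₂ − 2 = 24 + 21 − 2 = 43

degrees of freedom = 43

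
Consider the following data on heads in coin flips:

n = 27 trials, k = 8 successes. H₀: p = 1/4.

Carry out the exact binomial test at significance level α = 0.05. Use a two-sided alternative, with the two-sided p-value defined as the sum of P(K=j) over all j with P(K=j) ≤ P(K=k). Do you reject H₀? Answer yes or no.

reject H₀: no

Exact binomial: n=27, k=8, p₀=1/4=0.2500
P(X=j) = C(n,j)·p₀^j·(1−p₀)^(n−j); p = Σ P(X=j) over j with P(X=j) ≤ P(X=8)
p-value (two-sided) = 0.65623
At α=0.05: p ≥ α → fail to reject H₀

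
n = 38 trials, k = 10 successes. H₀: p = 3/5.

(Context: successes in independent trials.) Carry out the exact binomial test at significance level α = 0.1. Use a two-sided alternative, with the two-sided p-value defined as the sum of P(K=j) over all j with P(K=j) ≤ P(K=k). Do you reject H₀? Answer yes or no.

Exact binomial: n=38, k=10, p₀=3/5=0.6000
P(X=j) = C(n,j)·p₀^j·(1−p₀)^(n−j); p = Σ P(X=j) over j with P(X=j) ≤ P(X=10)
p-value (two-sided) = 0.00004
At α=0.1: p < α → reject H₀

reject H₀: yes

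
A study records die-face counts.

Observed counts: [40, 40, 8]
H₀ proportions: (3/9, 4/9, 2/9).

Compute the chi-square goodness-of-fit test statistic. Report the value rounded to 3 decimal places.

test statistic = 10.727

n = 88; E_i = n·p_i = [29.33, 39.11, 19.56]
χ² = (40−29.33)²/29.33 + (40−39.11)²/39.11 + (8−19.56)²/19.56 = 10.7273
df = 2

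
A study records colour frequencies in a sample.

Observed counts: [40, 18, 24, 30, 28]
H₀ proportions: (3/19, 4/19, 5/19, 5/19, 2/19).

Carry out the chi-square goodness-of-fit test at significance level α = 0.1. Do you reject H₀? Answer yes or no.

n = 140; E_i = n·p_i = [22.11, 29.47, 36.84, 36.84, 14.74]
χ² = (40−22.11)²/22.11 + (18−29.47)²/29.47 + (24−36.84)²/36.84 + (30−36.84)²/36.84 + (28−14.74)²/14.74 = 36.6367
df = 4
p-value (upper-tail) = 0.00000
At α=0.1: p < α → reject H₀

reject H₀: yes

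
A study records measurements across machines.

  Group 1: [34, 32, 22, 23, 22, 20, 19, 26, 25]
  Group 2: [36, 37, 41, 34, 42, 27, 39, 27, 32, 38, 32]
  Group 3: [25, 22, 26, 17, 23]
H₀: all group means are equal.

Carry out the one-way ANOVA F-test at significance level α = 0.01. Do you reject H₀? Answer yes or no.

Group means [24.78, 35.00, 22.60], grand mean 28.840
SSB = Σnᵢ(x̄ᵢ−x̄)² = 760.604; SSW = ΣΣ(x−x̄ᵢ)² = 524.756
MSB = 760.604/2 = 380.3022; MSW = 524.756/22 = 23.8525
F = MSB/MSW = 15.9439
df = (2, 22)
p-value (upper-tail) = 0.00005
At α=0.01: p < α → reject H₀

reject H₀: yes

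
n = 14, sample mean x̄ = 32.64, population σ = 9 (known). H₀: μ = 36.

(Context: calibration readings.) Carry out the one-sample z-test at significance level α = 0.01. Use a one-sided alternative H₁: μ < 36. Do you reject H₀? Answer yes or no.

SE = σ/√n = 9/√14 = 2.4054
z = (x̄−μ₀)/SE = (32.64−36)/2.4054 = -1.3969
p-value (one-sided, H₁ less) = 0.08122
At α=0.01: p ≥ α → fail to reject H₀

reject H₀: no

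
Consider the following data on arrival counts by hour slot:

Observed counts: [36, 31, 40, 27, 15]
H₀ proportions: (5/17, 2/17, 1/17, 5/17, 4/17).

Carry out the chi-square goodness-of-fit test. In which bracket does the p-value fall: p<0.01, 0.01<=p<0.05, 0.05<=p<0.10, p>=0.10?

p-value bracket: p<0.01

n = 149; E_i = n·p_i = [43.82, 17.53, 8.76, 43.82, 35.06]
χ² = (36−43.82)²/43.82 + (31−17.53)²/17.53 + (40−8.76)²/8.76 + (27−43.82)²/43.82 + (15−35.06)²/35.06 = 140.9983
df = 4
p-value (upper-tail) = 0.00000
→ bracket: p<0.01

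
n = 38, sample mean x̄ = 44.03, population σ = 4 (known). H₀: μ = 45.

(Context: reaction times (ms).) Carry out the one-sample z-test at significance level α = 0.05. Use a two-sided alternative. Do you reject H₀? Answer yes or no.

reject H₀: no

SE = σ/√n = 4/√38 = 0.6489
z = (x̄−μ₀)/SE = (44.03−45)/0.6489 = -1.4949
p-value (two-sided) = 0.13495
At α=0.05: p ≥ α → fail to reject H₀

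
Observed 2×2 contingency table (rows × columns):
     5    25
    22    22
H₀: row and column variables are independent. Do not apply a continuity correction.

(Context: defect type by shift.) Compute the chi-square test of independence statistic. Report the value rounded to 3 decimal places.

test statistic = 8.553

Row totals [30, 44], col totals [27, 47], n=74
χ² = (5−10.95)²/10.95 + (25−19.05)²/19.05 + (22−16.05)²/16.05 + (22−27.95)²/27.95 = 8.5527
df = 1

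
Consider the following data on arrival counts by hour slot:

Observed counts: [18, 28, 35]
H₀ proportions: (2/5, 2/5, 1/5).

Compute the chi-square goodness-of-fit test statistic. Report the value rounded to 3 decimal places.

n = 81; E_i = n·p_i = [32.40, 32.40, 16.20]
χ² = (18−32.40)²/32.40 + (28−32.40)²/32.40 + (35−16.20)²/16.20 = 28.8148
df = 2

test statistic = 28.815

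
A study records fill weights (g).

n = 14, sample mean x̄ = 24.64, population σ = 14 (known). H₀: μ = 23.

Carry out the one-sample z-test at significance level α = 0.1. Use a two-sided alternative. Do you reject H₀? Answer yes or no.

reject H₀: no

SE = σ/√n = 14/√14 = 3.7417
z = (x̄−μ₀)/SE = (24.64−23)/3.7417 = 0.4383
p-value (two-sided) = 0.66116
At α=0.1: p ≥ α → fail to reject H₀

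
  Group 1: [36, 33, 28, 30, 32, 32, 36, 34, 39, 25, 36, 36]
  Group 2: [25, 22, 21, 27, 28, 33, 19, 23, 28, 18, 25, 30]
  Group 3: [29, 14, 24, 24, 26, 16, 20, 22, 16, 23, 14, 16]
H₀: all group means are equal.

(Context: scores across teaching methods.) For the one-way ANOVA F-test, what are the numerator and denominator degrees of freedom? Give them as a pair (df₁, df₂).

degrees of freedom = [2, 33]

k = 3 groups, N = 36 total
df = (k−1, N−k) = (3−1, 36−3) = (2, 33)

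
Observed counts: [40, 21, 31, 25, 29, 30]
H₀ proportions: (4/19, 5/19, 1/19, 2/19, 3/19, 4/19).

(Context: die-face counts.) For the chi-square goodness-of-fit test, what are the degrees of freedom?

df = k − 1 = 6 − 1 = 5

degrees of freedom = 5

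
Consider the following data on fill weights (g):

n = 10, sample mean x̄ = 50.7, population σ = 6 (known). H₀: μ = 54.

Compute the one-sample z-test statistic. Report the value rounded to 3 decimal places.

SE = σ/√n = 6/√10 = 1.8974
z = (x̄−μ₀)/SE = (50.7−54)/1.8974 = -1.7393

test statistic = -1.739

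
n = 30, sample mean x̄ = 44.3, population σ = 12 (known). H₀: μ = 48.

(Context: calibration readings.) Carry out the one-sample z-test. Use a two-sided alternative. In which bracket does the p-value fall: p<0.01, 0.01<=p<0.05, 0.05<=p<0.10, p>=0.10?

SE = σ/√n = 12/√30 = 2.1909
z = (x̄−μ₀)/SE = (44.3−48)/2.1909 = -1.6888
p-value (two-sided) = 0.09126
→ bracket: 0.05<=p<0.10

p-value bracket: 0.05<=p<0.10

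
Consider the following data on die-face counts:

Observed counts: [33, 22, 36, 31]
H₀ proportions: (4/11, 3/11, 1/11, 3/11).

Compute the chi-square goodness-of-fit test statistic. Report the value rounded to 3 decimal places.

n = 122; E_i = n·p_i = [44.36, 33.27, 11.09, 33.27]
χ² = (33−44.36)²/44.36 + (22−33.27)²/33.27 + (36−11.09)²/11.09 + (31−33.27)²/33.27 = 62.8286
df = 3

test statistic = 62.829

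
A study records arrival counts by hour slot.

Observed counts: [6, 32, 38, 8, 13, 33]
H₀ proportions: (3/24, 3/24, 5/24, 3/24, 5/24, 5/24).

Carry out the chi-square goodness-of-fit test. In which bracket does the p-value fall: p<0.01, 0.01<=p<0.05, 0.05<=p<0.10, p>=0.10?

n = 130; E_i = n·p_i = [16.25, 16.25, 27.08, 16.25, 27.08, 27.08]
χ² = (6−16.25)²/16.25 + (32−16.25)²/16.25 + (38−27.08)²/27.08 + (8−16.25)²/16.25 + (13−27.08)²/27.08 + (33−27.08)²/27.08 = 38.9354
df = 5
p-value (upper-tail) = 0.00000
→ bracket: p<0.01

p-value bracket: p<0.01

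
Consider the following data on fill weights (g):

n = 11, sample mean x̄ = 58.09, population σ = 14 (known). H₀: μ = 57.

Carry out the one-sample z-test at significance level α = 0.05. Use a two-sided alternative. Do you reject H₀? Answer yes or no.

reject H₀: no

SE = σ/√n = 14/√11 = 4.2212
z = (x̄−μ₀)/SE = (58.09−57)/4.2212 = 0.2582
p-value (two-sided) = 0.79623
At α=0.05: p ≥ α → fail to reject H₀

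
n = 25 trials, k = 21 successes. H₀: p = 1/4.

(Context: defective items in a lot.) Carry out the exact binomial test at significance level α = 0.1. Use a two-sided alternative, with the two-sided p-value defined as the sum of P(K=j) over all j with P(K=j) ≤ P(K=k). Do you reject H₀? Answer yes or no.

Exact binomial: n=25, k=21, p₀=1/4=0.2500
P(X=j) = C(n,j)·p₀^j·(1−p₀)^(n−j); p = Σ P(X=j) over j with P(X=j) ≤ P(X=21)
p-value (two-sided) = 0.00000
At α=0.1: p < α → reject H₀

reject H₀: yes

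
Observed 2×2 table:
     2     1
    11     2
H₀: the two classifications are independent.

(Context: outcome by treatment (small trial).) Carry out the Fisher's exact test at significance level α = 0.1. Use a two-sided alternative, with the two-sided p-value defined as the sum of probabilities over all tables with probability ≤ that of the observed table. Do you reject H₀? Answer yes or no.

reject H₀: no

Margins: r₁=3, r₂=13, c₁=13, c₂=3, n=16
p_obs = C(3,2)·C(13,11)/C(16,13); sum pmf over tables with pmf ≤ p_obs
p-value (two-sided) = 0.48929
At α=0.1: p ≥ α → fail to reject H₀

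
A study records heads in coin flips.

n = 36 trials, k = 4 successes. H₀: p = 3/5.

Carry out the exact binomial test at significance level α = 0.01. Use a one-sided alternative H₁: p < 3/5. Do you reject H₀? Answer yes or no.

Exact binomial: n=36, k=4, p₀=3/5=0.6000
P(X≤4) from Σ C(n,i)·p₀^i·(1−p₀)^(n−i)
p-value (one-sided, H₁ less) = 0.00000
At α=0.01: p < α → reject H₀

reject H₀: yes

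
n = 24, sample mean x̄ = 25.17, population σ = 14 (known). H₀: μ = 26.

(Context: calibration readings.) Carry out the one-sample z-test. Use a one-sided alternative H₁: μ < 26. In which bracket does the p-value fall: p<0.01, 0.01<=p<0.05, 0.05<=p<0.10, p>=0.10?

SE = σ/√n = 14/√24 = 2.8577
z = (x̄−μ₀)/SE = (25.17−26)/2.8577 = -0.2904
p-value (one-sided, H₁ less) = 0.38574
→ bracket: p>=0.10

p-value bracket: p>=0.10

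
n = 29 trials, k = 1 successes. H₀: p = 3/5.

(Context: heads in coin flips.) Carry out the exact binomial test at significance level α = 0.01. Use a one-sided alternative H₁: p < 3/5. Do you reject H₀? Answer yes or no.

reject H₀: yes

Exact binomial: n=29, k=1, p₀=3/5=0.6000
P(X≤1) from Σ C(n,i)·p₀^i·(1−p₀)^(n−i)
p-value (one-sided, H₁ less) = 0.00000
At α=0.01: p < α → reject H₀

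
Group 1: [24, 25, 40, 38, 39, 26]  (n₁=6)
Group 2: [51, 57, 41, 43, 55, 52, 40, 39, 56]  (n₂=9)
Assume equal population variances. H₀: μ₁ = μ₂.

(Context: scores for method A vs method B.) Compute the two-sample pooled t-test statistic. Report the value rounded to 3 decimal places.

x̄₁=32.000, s₁=7.720, n₁=6
x̄₂=48.222, s₂=7.396, n₂=9
s_p² = [5·7.720² + 8·7.396²]/13 = 56.5812
SE = √(s_p²·(1/6+1/9)) = 3.9645
t = (32.000−48.222)/3.9645 = -4.0919
df = 13

test statistic = -4.092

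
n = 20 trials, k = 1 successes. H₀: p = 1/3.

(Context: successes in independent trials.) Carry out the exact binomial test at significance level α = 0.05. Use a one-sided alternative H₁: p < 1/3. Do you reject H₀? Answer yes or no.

Exact binomial: n=20, k=1, p₀=1/3=0.3333
P(X≤1) from Σ C(n,i)·p₀^i·(1−p₀)^(n−i)
p-value (one-sided, H₁ less) = 0.00331
At α=0.05: p < α → reject H₀

reject H₀: yes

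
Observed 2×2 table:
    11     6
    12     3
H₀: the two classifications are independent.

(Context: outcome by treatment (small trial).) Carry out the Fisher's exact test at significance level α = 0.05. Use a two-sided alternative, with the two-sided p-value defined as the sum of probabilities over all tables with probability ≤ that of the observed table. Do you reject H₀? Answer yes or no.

reject H₀: no

Margins: r₁=17, r₂=15, c₁=23, c₂=9, n=32
p_obs = C(17,11)·C(15,12)/C(32,23); sum pmf over tables with pmf ≤ p_obs
p-value (two-sided) = 0.44405
At α=0.05: p ≥ α → fail to reject H₀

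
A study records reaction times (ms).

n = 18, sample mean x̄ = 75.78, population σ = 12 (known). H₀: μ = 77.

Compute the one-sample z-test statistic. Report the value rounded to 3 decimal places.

test statistic = -0.431

SE = σ/√n = 12/√18 = 2.8284
z = (x̄−μ₀)/SE = (75.78−77)/2.8284 = -0.4313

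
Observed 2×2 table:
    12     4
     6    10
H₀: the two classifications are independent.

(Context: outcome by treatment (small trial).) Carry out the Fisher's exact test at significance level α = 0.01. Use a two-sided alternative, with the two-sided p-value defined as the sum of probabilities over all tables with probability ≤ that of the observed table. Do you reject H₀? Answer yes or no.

Margins: r₁=16, r₂=16, c₁=18, c₂=14, n=32
p_obs = C(16,12)·C(16,6)/C(32,18); sum pmf over tables with pmf ≤ p_obs
p-value (two-sided) = 0.07317
At α=0.01: p ≥ α → fail to reject H₀

reject H₀: no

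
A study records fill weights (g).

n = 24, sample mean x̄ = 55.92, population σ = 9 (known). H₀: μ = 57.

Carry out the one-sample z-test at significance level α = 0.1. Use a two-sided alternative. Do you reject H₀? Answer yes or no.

reject H₀: no

SE = σ/√n = 9/√24 = 1.8371
z = (x̄−μ₀)/SE = (55.92−57)/1.8371 = -0.5879
p-value (two-sided) = 0.55661
At α=0.1: p ≥ α → fail to reject H₀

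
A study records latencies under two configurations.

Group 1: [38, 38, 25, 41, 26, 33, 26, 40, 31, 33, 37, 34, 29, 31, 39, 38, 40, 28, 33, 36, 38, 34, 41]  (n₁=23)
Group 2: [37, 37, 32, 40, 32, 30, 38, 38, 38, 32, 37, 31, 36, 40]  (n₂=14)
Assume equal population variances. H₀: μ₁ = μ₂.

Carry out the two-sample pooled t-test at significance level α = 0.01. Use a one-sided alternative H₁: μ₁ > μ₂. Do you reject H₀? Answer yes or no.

x̄₁=34.304, s₁=5.049, n₁=23
x̄₂=35.571, s₂=3.435, n₂=14
s_p² = [22·5.049² + 13·3.435²]/35 = 20.4085
SE = √(s_p²·(1/23+1/14)) = 1.5314
t = (34.304−35.571)/1.5314 = -0.8274
df = 35
p-value (one-sided, H₁ greater) = 0.79320
At α=0.01: p ≥ α → fail to reject H₀

reject H₀: no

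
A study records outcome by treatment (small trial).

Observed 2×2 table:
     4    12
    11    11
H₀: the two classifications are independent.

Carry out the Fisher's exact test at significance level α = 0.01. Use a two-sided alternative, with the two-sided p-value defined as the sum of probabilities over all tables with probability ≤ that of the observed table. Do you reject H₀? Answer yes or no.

reject H₀: no

Margins: r₁=16, r₂=22, c₁=15, c₂=23, n=38
p_obs = C(16,4)·C(22,11)/C(38,15); sum pmf over tables with pmf ≤ p_obs
p-value (two-sided) = 0.18165
At α=0.01: p ≥ α → fail to reject H₀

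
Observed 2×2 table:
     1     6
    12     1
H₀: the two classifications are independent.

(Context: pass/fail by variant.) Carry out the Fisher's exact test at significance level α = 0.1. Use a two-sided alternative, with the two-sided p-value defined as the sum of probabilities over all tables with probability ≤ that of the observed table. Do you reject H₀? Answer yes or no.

Margins: r₁=7, r₂=13, c₁=13, c₂=7, n=20
p_obs = C(7,1)·C(13,12)/C(20,13); sum pmf over tables with pmf ≤ p_obs
p-value (two-sided) = 0.00119
At α=0.1: p < α → reject H₀

reject H₀: yes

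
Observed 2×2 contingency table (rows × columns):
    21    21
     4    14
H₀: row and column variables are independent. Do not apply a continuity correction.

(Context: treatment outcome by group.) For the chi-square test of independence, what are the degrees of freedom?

df = (r−1)(c−1) = (2−1)·(2−1) = 1

degrees of freedom = 1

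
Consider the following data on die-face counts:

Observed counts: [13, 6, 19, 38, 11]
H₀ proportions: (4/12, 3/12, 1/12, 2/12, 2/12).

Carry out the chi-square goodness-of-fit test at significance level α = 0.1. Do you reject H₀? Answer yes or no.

reject H₀: yes

n = 87; E_i = n·p_i = [29.00, 21.75, 7.25, 14.50, 14.50]
χ² = (13−29.00)²/29.00 + (6−21.75)²/21.75 + (19−7.25)²/7.25 + (38−14.50)²/14.50 + (11−14.50)²/14.50 = 78.2069
df = 4
p-value (upper-tail) = 0.00000
At α=0.1: p < α → reject H₀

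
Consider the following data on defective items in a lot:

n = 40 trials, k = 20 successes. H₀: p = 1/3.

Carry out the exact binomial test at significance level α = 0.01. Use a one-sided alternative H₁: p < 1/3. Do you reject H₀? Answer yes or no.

Exact binomial: n=40, k=20, p₀=1/3=0.3333
P(X≤20) from Σ C(n,i)·p₀^i·(1−p₀)^(n−i)
p-value (one-sided, H₁ less) = 0.99045
At α=0.01: p ≥ α → fail to reject H₀

reject H₀: no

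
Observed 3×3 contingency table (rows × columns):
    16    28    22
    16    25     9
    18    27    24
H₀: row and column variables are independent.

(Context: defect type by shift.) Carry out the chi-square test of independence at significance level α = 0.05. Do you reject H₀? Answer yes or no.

Row totals [66, 50, 69], col totals [50, 80, 55], n=185
χ² = (16−17.84)²/17.84 + (28−28.54)²/28.54 + (22−19.62)²/19.62 + (16−13.51)²/13.51 + (25−21.62)²/21.62 + (9−14.86)²/14.86 + (18−18.65)²/18.65 + (27−29.84)²/29.84 + (24−20.51)²/20.51 = 4.6722
df = 4
p-value (upper-tail) = 0.32261
At α=0.05: p ≥ α → fail to reject H₀

reject H₀: no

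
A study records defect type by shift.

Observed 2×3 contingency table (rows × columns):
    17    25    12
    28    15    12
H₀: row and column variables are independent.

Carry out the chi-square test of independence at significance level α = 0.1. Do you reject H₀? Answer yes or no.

Row totals [54, 55], col totals [45, 40, 24], n=109
χ² = (17−22.29)²/22.29 + (25−19.82)²/19.82 + (12−11.89)²/11.89 + (28−22.71)²/22.71 + (15−20.18)²/20.18 + (12−12.11)²/12.11 = 5.1802
df = 2
p-value (upper-tail) = 0.07501
At α=0.1: p < α → reject H₀

reject H₀: yes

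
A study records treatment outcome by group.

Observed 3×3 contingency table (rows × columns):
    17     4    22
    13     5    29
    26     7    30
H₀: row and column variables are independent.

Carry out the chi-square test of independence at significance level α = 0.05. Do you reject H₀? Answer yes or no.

Row totals [43, 47, 63], col totals [56, 16, 81], n=153
χ² = (17−15.74)²/15.74 + (4−4.50)²/4.50 + (22−22.76)²/22.76 + (13−17.20)²/17.20 + (5−4.92)²/4.92 + (29−24.88)²/24.88 + (26−23.06)²/23.06 + (7−6.59)²/6.59 + (30−33.35)²/33.35 = 2.6292
df = 4
p-value (upper-tail) = 0.62166
At α=0.05: p ≥ α → fail to reject H₀

reject H₀: no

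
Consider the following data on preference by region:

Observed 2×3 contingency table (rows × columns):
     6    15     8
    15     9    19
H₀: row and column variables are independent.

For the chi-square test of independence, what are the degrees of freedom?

degrees of freedom = 2

df = (r−1)(c−1) = (2−1)·(3−1) = 2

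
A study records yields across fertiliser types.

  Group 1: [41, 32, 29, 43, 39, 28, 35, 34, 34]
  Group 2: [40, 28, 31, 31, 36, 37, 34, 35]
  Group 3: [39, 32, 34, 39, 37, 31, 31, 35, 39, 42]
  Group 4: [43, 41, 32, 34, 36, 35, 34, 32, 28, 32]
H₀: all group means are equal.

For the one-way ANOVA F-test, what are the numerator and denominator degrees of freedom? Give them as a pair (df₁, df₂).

degrees of freedom = [3, 33]

k = 4 groups, N = 37 total
df = (k−1, N−k) = (4−1, 37−4) = (3, 33)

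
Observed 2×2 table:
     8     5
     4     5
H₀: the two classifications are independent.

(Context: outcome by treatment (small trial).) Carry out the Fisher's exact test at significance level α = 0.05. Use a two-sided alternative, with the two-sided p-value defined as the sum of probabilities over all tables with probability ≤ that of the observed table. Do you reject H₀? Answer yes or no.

reject H₀: no

Margins: r₁=13, r₂=9, c₁=12, c₂=10, n=22
p_obs = C(13,8)·C(9,4)/C(22,12); sum pmf over tables with pmf ≤ p_obs
p-value (two-sided) = 0.66563
At α=0.05: p ≥ α → fail to reject H₀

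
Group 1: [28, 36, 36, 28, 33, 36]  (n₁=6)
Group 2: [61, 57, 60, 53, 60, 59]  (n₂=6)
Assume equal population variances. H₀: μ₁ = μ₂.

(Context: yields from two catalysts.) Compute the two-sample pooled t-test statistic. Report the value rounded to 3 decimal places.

x̄₁=32.833, s₁=3.920, n₁=6
x̄₂=58.333, s₂=2.944, n₂=6
s_p² = [5·3.920² + 5·2.944²]/10 = 12.0167
SE = √(s_p²·(1/6+1/6)) = 2.0014
t = (32.833−58.333)/2.0014 = -12.7412
df = 10

test statistic = -12.741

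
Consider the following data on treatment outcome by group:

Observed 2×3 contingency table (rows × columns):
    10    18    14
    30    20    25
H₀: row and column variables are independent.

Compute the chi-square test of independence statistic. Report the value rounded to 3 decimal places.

Row totals [42, 75], col totals [40, 38, 39], n=117
χ² = (10−14.36)²/14.36 + (18−13.64)²/13.64 + (14−14.00)²/14.00 + (30−25.64)²/25.64 + (20−24.36)²/24.36 + (25−25.00)²/25.00 = 4.2372
df = 2

test statistic = 4.237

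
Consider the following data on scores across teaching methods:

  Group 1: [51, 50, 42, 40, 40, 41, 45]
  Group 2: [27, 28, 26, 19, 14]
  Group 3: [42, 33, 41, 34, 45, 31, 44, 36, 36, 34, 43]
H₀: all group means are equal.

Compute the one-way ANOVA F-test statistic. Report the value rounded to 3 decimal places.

Group means [44.14, 22.80, 38.09], grand mean 36.609
SSB = Σnᵢ(x̄ᵢ−x̄)² = 1374.912; SSW = ΣΣ(x−x̄ᵢ)² = 526.566
MSB = 1374.912/2 = 687.4560; MSW = 526.566/20 = 26.3283
F = MSB/MSW = 26.1109
df = (2, 20)

test statistic = 26.111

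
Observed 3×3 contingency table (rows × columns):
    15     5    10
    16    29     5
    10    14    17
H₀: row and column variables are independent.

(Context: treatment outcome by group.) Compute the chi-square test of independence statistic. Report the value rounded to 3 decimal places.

Row totals [30, 50, 41], col totals [41, 48, 32], n=121
χ² = (15−10.17)²/10.17 + (5−11.90)²/11.90 + (10−7.93)²/7.93 + (16−16.94)²/16.94 + (29−19.83)²/19.83 + (5−13.22)²/13.22 + (10−13.89)²/13.89 + (14−16.26)²/16.26 + (17−10.84)²/10.84 = 21.1424
df = 4

test statistic = 21.142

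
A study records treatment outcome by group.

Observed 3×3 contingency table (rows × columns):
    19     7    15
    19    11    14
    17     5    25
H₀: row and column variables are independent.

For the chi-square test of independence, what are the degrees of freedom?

df = (r−1)(c−1) = (3−1)·(3−1) = 4

degrees of freedom = 4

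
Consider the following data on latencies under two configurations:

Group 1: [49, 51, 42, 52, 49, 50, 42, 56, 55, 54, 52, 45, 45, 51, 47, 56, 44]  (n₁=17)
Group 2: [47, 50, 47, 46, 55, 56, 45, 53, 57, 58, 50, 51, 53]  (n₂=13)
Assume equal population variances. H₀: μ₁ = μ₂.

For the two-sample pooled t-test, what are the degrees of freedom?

df = n₁ + n₂ − 2 = 17 + 13 − 2 = 28

degrees of freedom = 28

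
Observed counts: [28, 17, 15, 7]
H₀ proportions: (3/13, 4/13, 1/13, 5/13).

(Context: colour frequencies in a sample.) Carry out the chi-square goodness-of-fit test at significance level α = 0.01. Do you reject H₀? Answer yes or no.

n = 67; E_i = n·p_i = [15.46, 20.62, 5.15, 25.77]
χ² = (28−15.46)²/15.46 + (17−20.62)²/20.62 + (15−5.15)²/5.15 + (7−25.77)²/25.77 = 43.2833
df = 3
p-value (upper-tail) = 0.00000
At α=0.01: p < α → reject H₀

reject H₀: yes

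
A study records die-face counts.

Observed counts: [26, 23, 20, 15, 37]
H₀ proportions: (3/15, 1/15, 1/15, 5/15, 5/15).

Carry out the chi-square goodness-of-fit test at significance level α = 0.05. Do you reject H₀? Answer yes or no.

reject H₀: yes

n = 121; E_i = n·p_i = [24.20, 8.07, 8.07, 40.33, 40.33]
χ² = (26−24.20)²/24.20 + (23−8.07)²/8.07 + (20−8.07)²/8.07 + (15−40.33)²/40.33 + (37−40.33)²/40.33 = 61.6198
df = 4
p-value (upper-tail) = 0.00000
At α=0.05: p < α → reject H₀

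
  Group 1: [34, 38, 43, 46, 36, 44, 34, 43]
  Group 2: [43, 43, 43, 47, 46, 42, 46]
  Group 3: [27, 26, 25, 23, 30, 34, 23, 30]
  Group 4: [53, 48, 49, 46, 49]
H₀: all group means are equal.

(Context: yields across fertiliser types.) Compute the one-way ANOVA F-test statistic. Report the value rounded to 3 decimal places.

test statistic = 45.913

Group means [39.75, 44.29, 27.25, 49.00], grand mean 38.964
SSB = Σnᵢ(x̄ᵢ−x̄)² = 1804.536; SSW = ΣΣ(x−x̄ᵢ)² = 314.429
MSB = 1804.536/3 = 601.5119; MSW = 314.429/24 = 13.1012
F = MSB/MSW = 45.9128
df = (3, 24)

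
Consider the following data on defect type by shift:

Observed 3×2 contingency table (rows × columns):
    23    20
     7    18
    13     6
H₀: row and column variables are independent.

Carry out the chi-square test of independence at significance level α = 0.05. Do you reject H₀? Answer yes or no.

Row totals [43, 25, 19], col totals [43, 44], n=87
χ² = (23−21.25)²/21.25 + (20−21.75)²/21.75 + (7−12.36)²/12.36 + (18−12.64)²/12.64 + (13−9.39)²/9.39 + (6−9.61)²/9.61 = 7.6178
df = 2
p-value (upper-tail) = 0.02217
At α=0.05: p < α → reject H₀

reject H₀: yes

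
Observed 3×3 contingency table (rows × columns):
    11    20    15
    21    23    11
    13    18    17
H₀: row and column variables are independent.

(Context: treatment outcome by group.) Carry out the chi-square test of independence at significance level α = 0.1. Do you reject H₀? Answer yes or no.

Row totals [46, 55, 48], col totals [45, 61, 43], n=149
χ² = (11−13.89)²/13.89 + (20−18.83)²/18.83 + (15−13.28)²/13.28 + (21−16.61)²/16.61 + (23−22.52)²/22.52 + (11−15.87)²/15.87 + (13−14.50)²/14.50 + (18−19.65)²/19.65 + (17−13.85)²/13.85 = 4.5732
df = 4
p-value (upper-tail) = 0.33396
At α=0.1: p ≥ α → fail to reject H₀

reject H₀: no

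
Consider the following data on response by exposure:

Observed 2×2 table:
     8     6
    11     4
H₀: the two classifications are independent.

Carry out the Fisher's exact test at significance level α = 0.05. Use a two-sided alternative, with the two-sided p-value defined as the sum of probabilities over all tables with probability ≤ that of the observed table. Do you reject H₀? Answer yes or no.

Margins: r₁=14, r₂=15, c₁=19, c₂=10, n=29
p_obs = C(14,8)·C(15,11)/C(29,19); sum pmf over tables with pmf ≤ p_obs
p-value (two-sided) = 0.44973
At α=0.05: p ≥ α → fail to reject H₀

reject H₀: no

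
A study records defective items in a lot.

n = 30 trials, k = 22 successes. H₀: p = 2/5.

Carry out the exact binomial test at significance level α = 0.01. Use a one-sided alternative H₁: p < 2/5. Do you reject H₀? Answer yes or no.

Exact binomial: n=30, k=22, p₀=2/5=0.4000
P(X≤22) from Σ C(n,i)·p₀^i·(1−p₀)^(n−i)
p-value (one-sided, H₁ less) = 0.99995
At α=0.01: p ≥ α → fail to reject H₀

reject H₀: no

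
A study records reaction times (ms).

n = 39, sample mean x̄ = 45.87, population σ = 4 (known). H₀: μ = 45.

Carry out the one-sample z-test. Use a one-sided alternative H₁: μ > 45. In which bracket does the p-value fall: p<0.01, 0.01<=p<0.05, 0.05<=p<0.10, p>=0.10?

p-value bracket: 0.05<=p<0.10

SE = σ/√n = 4/√39 = 0.6405
z = (x̄−μ₀)/SE = (45.87−45)/0.6405 = 1.3583
p-value (one-sided, H₁ greater) = 0.08719
→ bracket: 0.05<=p<0.10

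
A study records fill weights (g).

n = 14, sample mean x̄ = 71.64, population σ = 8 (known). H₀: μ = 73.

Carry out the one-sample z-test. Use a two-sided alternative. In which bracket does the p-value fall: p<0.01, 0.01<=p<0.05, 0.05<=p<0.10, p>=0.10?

SE = σ/√n = 8/√14 = 2.1381
z = (x̄−μ₀)/SE = (71.64−73)/2.1381 = -0.6361
p-value (two-sided) = 0.52472
→ bracket: p>=0.10

p-value bracket: p>=0.10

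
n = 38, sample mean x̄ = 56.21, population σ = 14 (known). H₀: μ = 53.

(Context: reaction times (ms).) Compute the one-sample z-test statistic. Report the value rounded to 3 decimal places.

SE = σ/√n = 14/√38 = 2.2711
z = (x̄−μ₀)/SE = (56.21−53)/2.2711 = 1.4134

test statistic = 1.413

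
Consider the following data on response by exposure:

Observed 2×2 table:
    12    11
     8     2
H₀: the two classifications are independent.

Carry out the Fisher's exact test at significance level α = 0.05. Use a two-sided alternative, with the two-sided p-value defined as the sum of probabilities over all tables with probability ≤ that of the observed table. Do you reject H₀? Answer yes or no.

reject H₀: no

Margins: r₁=23, r₂=10, c₁=20, c₂=13, n=33
p_obs = C(23,12)·C(10,8)/C(33,20); sum pmf over tables with pmf ≤ p_obs
p-value (two-sided) = 0.24549
At α=0.05: p ≥ α → fail to reject H₀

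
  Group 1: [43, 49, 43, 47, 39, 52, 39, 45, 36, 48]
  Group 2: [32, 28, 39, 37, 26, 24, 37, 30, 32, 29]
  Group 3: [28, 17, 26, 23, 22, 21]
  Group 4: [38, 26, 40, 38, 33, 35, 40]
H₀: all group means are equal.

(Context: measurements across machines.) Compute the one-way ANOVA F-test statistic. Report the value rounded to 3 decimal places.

test statistic = 26.235

Group means [44.10, 31.40, 22.83, 35.71], grand mean 34.606
SSB = Σnᵢ(x̄ᵢ−x̄)² = 1844.317; SSW = ΣΣ(x−x̄ᵢ)² = 679.562
MSB = 1844.317/3 = 614.7723; MSW = 679.562/29 = 23.4332
F = MSB/MSW = 26.2351
df = (3, 29)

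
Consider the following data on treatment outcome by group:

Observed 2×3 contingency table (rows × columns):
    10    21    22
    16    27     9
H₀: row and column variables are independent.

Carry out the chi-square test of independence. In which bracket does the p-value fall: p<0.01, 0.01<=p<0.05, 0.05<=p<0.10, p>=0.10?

Row totals [53, 52], col totals [26, 48, 31], n=105
χ² = (10−13.12)²/13.12 + (21−24.23)²/24.23 + (22−15.65)²/15.65 + (16−12.88)²/12.88 + (27−23.77)²/23.77 + (9−15.35)²/15.35 = 7.5774
df = 2
p-value (upper-tail) = 0.02263
→ bracket: 0.01<=p<0.05

p-value bracket: 0.01<=p<0.05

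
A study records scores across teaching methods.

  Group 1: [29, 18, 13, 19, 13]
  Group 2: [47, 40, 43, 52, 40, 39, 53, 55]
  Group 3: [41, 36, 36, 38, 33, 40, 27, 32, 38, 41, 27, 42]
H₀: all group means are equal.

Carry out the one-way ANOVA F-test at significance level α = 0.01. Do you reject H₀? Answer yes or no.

reject H₀: yes

Group means [18.40, 46.12, 35.92], grand mean 35.680
SSB = Σnᵢ(x̄ᵢ−x̄)² = 2366.448; SSW = ΣΣ(x−x̄ᵢ)² = 764.992
MSB = 2366.448/2 = 1183.2242; MSW = 764.992/22 = 34.7723
F = MSB/MSW = 34.0277
df = (2, 22)
p-value (upper-tail) = 0.00000
At α=0.01: p < α → reject H₀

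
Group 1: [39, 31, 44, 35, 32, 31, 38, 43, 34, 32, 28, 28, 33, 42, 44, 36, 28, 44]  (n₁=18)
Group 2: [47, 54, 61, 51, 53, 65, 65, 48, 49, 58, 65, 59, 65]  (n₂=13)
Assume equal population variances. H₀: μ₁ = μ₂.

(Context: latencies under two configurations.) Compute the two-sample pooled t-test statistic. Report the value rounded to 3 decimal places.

test statistic = -9.238

x̄₁=35.667, s₁=5.821, n₁=18
x̄₂=56.923, s₂=6.970, n₂=13
s_p² = [17·5.821² + 12·6.970²]/29 = 39.9629
SE = √(s_p²·(1/18+1/13)) = 2.3009
t = (35.667−56.923)/2.3009 = -9.2382
df = 29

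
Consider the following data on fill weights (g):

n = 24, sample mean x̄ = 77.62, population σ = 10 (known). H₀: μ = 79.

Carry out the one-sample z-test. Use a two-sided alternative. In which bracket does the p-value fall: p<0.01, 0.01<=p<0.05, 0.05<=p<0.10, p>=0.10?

SE = σ/√n = 10/√24 = 2.0412
z = (x̄−μ₀)/SE = (77.62−79)/2.0412 = -0.6761
p-value (two-sided) = 0.49900
→ bracket: p>=0.10

p-value bracket: p>=0.10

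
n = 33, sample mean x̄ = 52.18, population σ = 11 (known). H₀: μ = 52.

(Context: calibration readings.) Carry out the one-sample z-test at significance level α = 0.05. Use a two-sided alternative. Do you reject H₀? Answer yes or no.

SE = σ/√n = 11/√33 = 1.9149
z = (x̄−μ₀)/SE = (52.18−52)/1.9149 = 0.0940
p-value (two-sided) = 0.92511
At α=0.05: p ≥ α → fail to reject H₀

reject H₀: no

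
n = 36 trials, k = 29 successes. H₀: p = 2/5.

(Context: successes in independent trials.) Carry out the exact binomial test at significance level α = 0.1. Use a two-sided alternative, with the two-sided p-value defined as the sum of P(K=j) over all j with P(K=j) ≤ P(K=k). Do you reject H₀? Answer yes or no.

reject H₀: yes

Exact binomial: n=36, k=29, p₀=2/5=0.4000
P(X=j) = C(n,j)·p₀^j·(1−p₀)^(n−j); p = Σ P(X=j) over j with P(X=j) ≤ P(X=29)
p-value (two-sided) = 0.00000
At α=0.1: p < α → reject H₀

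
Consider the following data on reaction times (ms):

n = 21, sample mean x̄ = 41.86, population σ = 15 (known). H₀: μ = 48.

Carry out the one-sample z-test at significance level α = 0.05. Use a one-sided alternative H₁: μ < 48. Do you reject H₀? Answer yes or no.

SE = σ/√n = 15/√21 = 3.2733
z = (x̄−μ₀)/SE = (41.86−48)/3.2733 = -1.8758
p-value (one-sided, H₁ less) = 0.03034
At α=0.05: p < α → reject H₀

reject H₀: yes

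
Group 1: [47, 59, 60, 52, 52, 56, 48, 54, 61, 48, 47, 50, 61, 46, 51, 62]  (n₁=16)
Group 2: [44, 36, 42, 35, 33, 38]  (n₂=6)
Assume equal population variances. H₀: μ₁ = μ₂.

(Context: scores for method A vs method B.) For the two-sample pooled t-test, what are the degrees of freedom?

degrees of freedom = 20

df = n₁ + n₂ − 2 = 16 + 6 − 2 = 20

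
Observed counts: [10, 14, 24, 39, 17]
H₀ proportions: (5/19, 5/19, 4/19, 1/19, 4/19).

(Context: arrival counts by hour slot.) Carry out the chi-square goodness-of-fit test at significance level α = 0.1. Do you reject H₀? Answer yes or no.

reject H₀: yes

n = 104; E_i = n·p_i = [27.37, 27.37, 21.89, 5.47, 21.89]
χ² = (10−27.37)²/27.37 + (14−27.37)²/27.37 + (24−21.89)²/21.89 + (39−5.47)²/5.47 + (17−21.89)²/21.89 = 224.1976
df = 4
p-value (upper-tail) = 0.00000
At α=0.1: p < α → reject H₀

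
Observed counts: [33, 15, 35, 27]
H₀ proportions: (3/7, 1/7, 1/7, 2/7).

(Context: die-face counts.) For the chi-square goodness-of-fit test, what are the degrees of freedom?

degrees of freedom = 3

df = k − 1 = 4 − 1 = 3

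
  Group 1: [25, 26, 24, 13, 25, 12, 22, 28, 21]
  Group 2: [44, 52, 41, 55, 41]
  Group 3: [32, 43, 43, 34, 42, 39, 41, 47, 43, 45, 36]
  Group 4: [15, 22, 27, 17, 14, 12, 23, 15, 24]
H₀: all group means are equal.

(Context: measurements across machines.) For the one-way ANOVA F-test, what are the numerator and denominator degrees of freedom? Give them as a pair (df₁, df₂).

k = 4 groups, N = 34 total
df = (k−1, N−k) = (4−1, 34−4) = (3, 30)

degrees of freedom = [3, 30]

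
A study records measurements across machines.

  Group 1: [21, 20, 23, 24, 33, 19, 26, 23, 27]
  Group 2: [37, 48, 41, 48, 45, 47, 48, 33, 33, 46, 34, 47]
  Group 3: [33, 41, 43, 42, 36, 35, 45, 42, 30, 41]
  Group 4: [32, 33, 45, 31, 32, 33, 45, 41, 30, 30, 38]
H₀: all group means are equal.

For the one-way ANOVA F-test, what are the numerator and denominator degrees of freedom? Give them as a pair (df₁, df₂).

degrees of freedom = [3, 38]

k = 4 groups, N = 42 total
df = (k−1, N−k) = (4−1, 42−4) = (3, 38)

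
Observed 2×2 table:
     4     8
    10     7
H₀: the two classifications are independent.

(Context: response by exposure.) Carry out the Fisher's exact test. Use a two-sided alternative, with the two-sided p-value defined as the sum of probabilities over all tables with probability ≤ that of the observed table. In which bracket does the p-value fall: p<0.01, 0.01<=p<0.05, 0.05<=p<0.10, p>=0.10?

Margins: r₁=12, r₂=17, c₁=14, c₂=15, n=29
p_obs = C(12,4)·C(17,10)/C(29,14); sum pmf over tables with pmf ≤ p_obs
p-value (two-sided) = 0.26354
→ bracket: p>=0.10

p-value bracket: p>=0.10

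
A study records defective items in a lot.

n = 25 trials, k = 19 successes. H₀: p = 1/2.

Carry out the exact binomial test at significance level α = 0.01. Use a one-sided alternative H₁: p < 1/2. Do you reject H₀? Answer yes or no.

reject H₀: no

Exact binomial: n=25, k=19, p₀=1/2=0.5000
P(X≤19) from Σ C(n,i)·p₀^i·(1−p₀)^(n−i)
p-value (one-sided, H₁ less) = 0.99796
At α=0.01: p ≥ α → fail to reject H₀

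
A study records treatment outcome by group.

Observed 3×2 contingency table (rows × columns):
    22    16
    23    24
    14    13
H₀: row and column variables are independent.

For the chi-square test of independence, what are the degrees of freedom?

df = (r−1)(c−1) = (3−1)·(2−1) = 2

degrees of freedom = 2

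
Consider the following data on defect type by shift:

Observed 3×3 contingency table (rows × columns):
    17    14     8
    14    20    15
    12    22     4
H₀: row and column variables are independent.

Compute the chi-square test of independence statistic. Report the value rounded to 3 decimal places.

Row totals [39, 49, 38], col totals [43, 56, 27], n=126
χ² = (17−13.31)²/13.31 + (14−17.33)²/17.33 + (8−8.36)²/8.36 + (14−16.72)²/16.72 + (20−21.78)²/21.78 + (15−10.50)²/10.50 + (12−12.97)²/12.97 + (22−16.89)²/16.89 + (4−8.14)²/8.14 = 7.9233
df = 4

test statistic = 7.923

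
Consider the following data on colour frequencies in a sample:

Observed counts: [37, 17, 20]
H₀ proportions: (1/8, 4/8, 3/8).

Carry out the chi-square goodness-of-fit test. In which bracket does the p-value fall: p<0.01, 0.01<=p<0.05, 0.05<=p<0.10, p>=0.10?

p-value bracket: p<0.01

n = 74; E_i = n·p_i = [9.25, 37.00, 27.75]
χ² = (37−9.25)²/9.25 + (17−37.00)²/37.00 + (20−27.75)²/27.75 = 96.2252
df = 2
p-value (upper-tail) = 0.00000
→ bracket: p<0.01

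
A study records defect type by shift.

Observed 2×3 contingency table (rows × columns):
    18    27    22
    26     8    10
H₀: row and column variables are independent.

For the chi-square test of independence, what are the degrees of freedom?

df = (r−1)(c−1) = (2−1)·(3−1) = 2

degrees of freedom = 2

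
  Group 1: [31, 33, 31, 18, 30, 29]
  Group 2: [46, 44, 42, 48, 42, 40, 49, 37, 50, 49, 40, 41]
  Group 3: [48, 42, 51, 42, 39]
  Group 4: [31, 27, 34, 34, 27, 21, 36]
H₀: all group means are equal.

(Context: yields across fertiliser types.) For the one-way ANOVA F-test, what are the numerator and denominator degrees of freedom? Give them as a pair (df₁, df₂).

degrees of freedom = [3, 26]

k = 4 groups, N = 30 total
df = (k−1, N−k) = (4−1, 30−4) = (3, 26)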